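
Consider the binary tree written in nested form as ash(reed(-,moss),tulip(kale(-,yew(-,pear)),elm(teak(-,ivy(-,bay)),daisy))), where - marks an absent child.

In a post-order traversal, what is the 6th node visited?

Post-order visits the left subtree, then the right subtree, then the node.
At ash: go left to reed.
  At reed: no left child.
  At reed: go right to moss.
    moss is a leaf — visit moss.
  Visit reed.
At ash: go right to tulip.
  At tulip: go left to kale.
    At kale: no left child.
    At kale: go right to yew.
      At yew: no left child.
      At yew: go right to pear.
        pear is a leaf — visit pear.
      Visit yew.
    Visit kale.
  At tulip: go right to elm.
    At elm: go left to teak.
      At teak: no left child.
      At teak: go right to ivy.
        At ivy: no left child.
        At ivy: go right to bay.
          bay is a leaf — visit bay.
        Visit ivy.
      Visit teak.
    At elm: go right to daisy.
      daisy is a leaf — visit daisy.
    Visit elm.
  Visit tulip.
Visit ash.
Full post-order sequence: moss, reed, pear, yew, kale, bay, ivy, teak, daisy, elm, tulip, ash.

bay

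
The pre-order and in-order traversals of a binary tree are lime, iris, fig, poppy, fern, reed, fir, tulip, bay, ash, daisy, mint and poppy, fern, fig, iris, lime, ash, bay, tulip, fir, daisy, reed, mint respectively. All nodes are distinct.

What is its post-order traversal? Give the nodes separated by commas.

fern, poppy, fig, iris, ash, bay, tulip, daisy, fir, mint, reed, lime

The first element of pre-order is the root; it splits in-order into left and right subtrees.
Root lime: left subtree has 4 nodes {poppy, fern, fig, iris}, right has 7 {ash, bay, tulip, fir, daisy, reed, mint}.
  Root iris: left subtree has 3 nodes {poppy, fern, fig}, right has 0 { }.
    Root fig: left subtree has 2 nodes {poppy, fern}, right has 0 { }.
      Root poppy: left subtree has 0 nodes { }, right has 1 {fern}.
  Root reed: left subtree has 5 nodes {ash, bay, tulip, fir, daisy}, right has 1 {mint}.
    Root fir: left subtree has 3 nodes {ash, bay, tulip}, right has 1 {daisy}.
      Root tulip: left subtree has 2 nodes {ash, bay}, right has 0 { }.
        Root bay: left subtree has 1 node {ash}, right has 0 { }.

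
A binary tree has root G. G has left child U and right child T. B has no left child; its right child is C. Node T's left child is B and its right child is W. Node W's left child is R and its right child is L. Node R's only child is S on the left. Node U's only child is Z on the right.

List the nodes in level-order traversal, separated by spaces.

Level-order visits nodes level by level from the root, left to right within each level.
Level 0: G
Level 1: U, T
Level 2: Z, B, W
Level 3: C, R, L
Level 4: S

G U T Z B W C R L S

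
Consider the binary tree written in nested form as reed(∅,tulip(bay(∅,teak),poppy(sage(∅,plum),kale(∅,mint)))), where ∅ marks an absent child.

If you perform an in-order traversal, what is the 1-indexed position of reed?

1

In-order visits the left subtree, then the node, then the right subtree.
At reed: no left child.
Visit reed.
At reed: go right to tulip.
  At tulip: go left to bay.
    At bay: no left child.
    Visit bay.
    At bay: go right to teak.
      teak is a leaf — visit teak.
  Visit tulip.
  At tulip: go right to poppy.
    At poppy: go left to sage.
      At sage: no left child.
      Visit sage.
      At sage: go right to plum.
        plum is a leaf — visit plum.
    Visit poppy.
    At poppy: go right to kale.
      At kale: no left child.
      Visit kale.
      At kale: go right to mint.
        mint is a leaf — visit mint.
Full in-order sequence: reed, bay, teak, tulip, sage, plum, poppy, kale, mint.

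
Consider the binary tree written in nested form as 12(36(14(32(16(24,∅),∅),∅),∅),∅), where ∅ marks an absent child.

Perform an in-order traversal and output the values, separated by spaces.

24 16 32 14 36 12

In-order visits the left subtree, then the node, then the right subtree.
At 12: go left to 36.
  At 36: go left to 14.
    At 14: go left to 32.
      At 32: go left to 16.
        At 16: go left to 24.
          24 is a leaf — visit 24.
        Visit 16.
        At 16: no right child.
      Visit 32.
      At 32: no right child.
    Visit 14.
    At 14: no right child.
  Visit 36.
  At 36: no right child.
Visit 12.
At 12: no right child.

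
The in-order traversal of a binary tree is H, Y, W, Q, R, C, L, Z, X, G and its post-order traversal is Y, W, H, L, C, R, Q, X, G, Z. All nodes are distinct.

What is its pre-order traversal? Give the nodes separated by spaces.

The last element of post-order is the root; it splits in-order into left and right subtrees.
Root Z: left subtree has 7 nodes {H, Y, W, Q, R, C, L}, right has 2 {X, G}.
  Root Q: left subtree has 3 nodes {H, Y, W}, right has 3 {R, C, L}.
    Root H: left subtree has 0 nodes { }, right has 2 {Y, W}.
      Root W: left subtree has 1 node {Y}, right has 0 { }.
    Root R: left subtree has 0 nodes { }, right has 2 {C, L}.
      Root C: left subtree has 0 nodes { }, right has 1 {L}.
  Root G: left subtree has 1 node {X}, right has 0 { }.

Z Q H W Y R C L G X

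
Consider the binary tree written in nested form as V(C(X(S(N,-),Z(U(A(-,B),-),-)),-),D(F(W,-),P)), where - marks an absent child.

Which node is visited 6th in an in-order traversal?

In-order visits the left subtree, then the node, then the right subtree.
At V: go left to C.
  At C: go left to X.
    At X: go left to S.
      At S: go left to N.
        N is a leaf — visit N.
      Visit S.
      At S: no right child.
    Visit X.
    At X: go right to Z.
      At Z: go left to U.
        At U: go left to A.
          At A: no left child.
          Visit A.
          At A: go right to B.
            B is a leaf — visit B.
        Visit U.
        At U: no right child.
      Visit Z.
      At Z: no right child.
  Visit C.
  At C: no right child.
Visit V.
At V: go right to D.
  At D: go left to F.
    At F: go left to W.
      W is a leaf — visit W.
    Visit F.
    At F: no right child.
  Visit D.
  At D: go right to P.
    P is a leaf — visit P.
Full in-order sequence: N, S, X, A, B, U, Z, C, V, W, F, D, P.

U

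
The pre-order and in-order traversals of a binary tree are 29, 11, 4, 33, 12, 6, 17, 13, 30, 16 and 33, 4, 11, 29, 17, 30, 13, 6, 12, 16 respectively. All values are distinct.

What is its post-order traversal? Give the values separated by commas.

33, 4, 11, 30, 13, 17, 6, 16, 12, 29

The first element of pre-order is the root; it splits in-order into left and right subtrees.
Root 29: left subtree has 3 nodes {33, 4, 11}, right has 6 {17, 30, 13, 6, 12, 16}.
  Root 11: left subtree has 2 nodes {33, 4}, right has 0 { }.
    Root 4: left subtree has 1 node {33}, right has 0 { }.
  Root 12: left subtree has 4 nodes {17, 30, 13, 6}, right has 1 {16}.
    Root 6: left subtree has 3 nodes {17, 30, 13}, right has 0 { }.
      Root 17: left subtree has 0 nodes { }, right has 2 {30, 13}.
        Root 13: left subtree has 1 node {30}, right has 0 { }.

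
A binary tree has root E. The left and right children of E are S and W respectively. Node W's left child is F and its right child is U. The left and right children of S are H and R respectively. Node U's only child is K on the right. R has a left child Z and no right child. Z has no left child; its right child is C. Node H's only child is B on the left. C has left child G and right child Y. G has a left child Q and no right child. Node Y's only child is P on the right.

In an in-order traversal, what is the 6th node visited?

G

In-order visits the left subtree, then the node, then the right subtree.
At E: go left to S.
  At S: go left to H.
    At H: go left to B.
      B is a leaf — visit B.
    Visit H.
    At H: no right child.
  Visit S.
  At S: go right to R.
    At R: go left to Z.
      At Z: no left child.
      Visit Z.
      At Z: go right to C.
        At C: go left to G.
          At G: go left to Q.
            Q is a leaf — visit Q.
          Visit G.
          At G: no right child.
        Visit C.
        At C: go right to Y.
          At Y: no left child.
          Visit Y.
          At Y: go right to P.
            P is a leaf — visit P.
    Visit R.
    At R: no right child.
Visit E.
At E: go right to W.
  At W: go left to F.
    F is a leaf — visit F.
  Visit W.
  At W: go right to U.
    At U: no left child.
    Visit U.
    At U: go right to K.
      K is a leaf — visit K.
Full in-order sequence: B, H, S, Z, Q, G, C, Y, P, R, E, F, W, U, K.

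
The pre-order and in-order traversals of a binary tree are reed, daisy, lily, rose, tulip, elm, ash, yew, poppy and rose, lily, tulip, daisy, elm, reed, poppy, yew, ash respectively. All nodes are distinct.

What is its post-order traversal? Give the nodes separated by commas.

rose, tulip, lily, elm, daisy, poppy, yew, ash, reed

The first element of pre-order is the root; it splits in-order into left and right subtrees.
Root reed: left subtree has 5 nodes {rose, lily, tulip, daisy, elm}, right has 3 {poppy, yew, ash}.
  Root daisy: left subtree has 3 nodes {rose, lily, tulip}, right has 1 {elm}.
    Root lily: left subtree has 1 node {rose}, right has 1 {tulip}.
  Root ash: left subtree has 2 nodes {poppy, yew}, right has 0 { }.
    Root yew: left subtree has 1 node {poppy}, right has 0 { }.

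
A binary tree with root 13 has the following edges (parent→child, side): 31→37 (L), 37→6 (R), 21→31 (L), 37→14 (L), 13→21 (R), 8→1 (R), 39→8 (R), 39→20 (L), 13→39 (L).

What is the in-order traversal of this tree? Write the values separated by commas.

In-order visits the left subtree, then the node, then the right subtree.
At 13: go left to 39.
  At 39: go left to 20.
    20 is a leaf — visit 20.
  Visit 39.
  At 39: go right to 8.
    At 8: no left child.
    Visit 8.
    At 8: go right to 1.
      1 is a leaf — visit 1.
Visit 13.
At 13: go right to 21.
  At 21: go left to 31.
    At 31: go left to 37.
      At 37: go left to 14.
        14 is a leaf — visit 14.
      Visit 37.
      At 37: go right to 6.
        6 is a leaf — visit 6.
    Visit 31.
    At 31: no right child.
  Visit 21.
  At 21: no right child.

20, 39, 8, 1, 13, 14, 37, 6, 31, 21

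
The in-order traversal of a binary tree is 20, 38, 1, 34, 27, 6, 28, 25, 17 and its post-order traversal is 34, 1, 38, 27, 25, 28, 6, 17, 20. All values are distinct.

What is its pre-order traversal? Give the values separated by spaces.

20 17 6 27 38 1 34 28 25

The last element of post-order is the root; it splits in-order into left and right subtrees.
Root 20: left subtree has 0 nodes { }, right has 8 {38, 1, 34, 27, 6, 28, 25, 17}.
  Root 17: left subtree has 7 nodes {38, 1, 34, 27, 6, 28, 25}, right has 0 { }.
    Root 6: left subtree has 4 nodes {38, 1, 34, 27}, right has 2 {28, 25}.
      Root 27: left subtree has 3 nodes {38, 1, 34}, right has 0 { }.
        Root 38: left subtree has 0 nodes { }, right has 2 {1, 34}.
          Root 1: left subtree has 0 nodes { }, right has 1 {34}.
      Root 28: left subtree has 0 nodes { }, right has 1 {25}.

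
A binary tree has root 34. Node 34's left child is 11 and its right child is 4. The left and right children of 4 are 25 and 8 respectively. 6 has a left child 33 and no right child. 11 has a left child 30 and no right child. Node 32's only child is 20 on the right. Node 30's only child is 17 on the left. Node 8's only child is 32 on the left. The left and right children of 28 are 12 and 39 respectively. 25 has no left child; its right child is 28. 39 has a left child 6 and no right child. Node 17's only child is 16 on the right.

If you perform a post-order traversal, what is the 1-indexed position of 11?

Post-order visits the left subtree, then the right subtree, then the node.
At 34: go left to 11.
  At 11: go left to 30.
    At 30: go left to 17.
      At 17: no left child.
      At 17: go right to 16.
        16 is a leaf — visit 16.
      Visit 17.
    At 30: no right child.
    Visit 30.
  At 11: no right child.
  Visit 11.
At 34: go right to 4.
  At 4: go left to 25.
    At 25: no left child.
    At 25: go right to 28.
      At 28: go left to 12.
        12 is a leaf — visit 12.
      At 28: go right to 39.
        At 39: go left to 6.
          At 6: go left to 33.
            33 is a leaf — visit 33.
          At 6: no right child.
          Visit 6.
        At 39: no right child.
        Visit 39.
      Visit 28.
    Visit 25.
  At 4: go right to 8.
    At 8: go left to 32.
      At 32: no left child.
      At 32: go right to 20.
        20 is a leaf — visit 20.
      Visit 32.
    At 8: no right child.
    Visit 8.
  Visit 4.
Visit 34.
Full post-order sequence: 16, 17, 30, 11, 12, 33, 6, 39, 28, 25, 20, 32, 8, 4, 34.

4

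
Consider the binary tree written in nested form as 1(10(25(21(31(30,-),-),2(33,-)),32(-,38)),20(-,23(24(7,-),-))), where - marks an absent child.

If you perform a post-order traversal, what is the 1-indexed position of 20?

13

Post-order visits the left subtree, then the right subtree, then the node.
At 1: go left to 10.
  At 10: go left to 25.
    At 25: go left to 21.
      At 21: go left to 31.
        At 31: go left to 30.
          30 is a leaf — visit 30.
        At 31: no right child.
        Visit 31.
      At 21: no right child.
      Visit 21.
    At 25: go right to 2.
      At 2: go left to 33.
        33 is a leaf — visit 33.
      At 2: no right child.
      Visit 2.
    Visit 25.
  At 10: go right to 32.
    At 32: no left child.
    At 32: go right to 38.
      38 is a leaf — visit 38.
    Visit 32.
  Visit 10.
At 1: go right to 20.
  At 20: no left child.
  At 20: go right to 23.
    At 23: go left to 24.
      At 24: go left to 7.
        7 is a leaf — visit 7.
      At 24: no right child.
      Visit 24.
    At 23: no right child.
    Visit 23.
  Visit 20.
Visit 1.
Full post-order sequence: 30, 31, 21, 33, 2, 25, 38, 32, 10, 7, 24, 23, 20, 1.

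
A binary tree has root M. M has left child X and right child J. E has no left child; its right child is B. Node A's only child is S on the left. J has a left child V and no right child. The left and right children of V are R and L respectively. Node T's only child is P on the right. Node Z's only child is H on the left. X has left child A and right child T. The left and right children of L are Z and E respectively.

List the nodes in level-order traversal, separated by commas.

M, X, J, A, T, V, S, P, R, L, Z, E, H, B

Level-order visits nodes level by level from the root, left to right within each level.
Level 0: M
Level 1: X, J
Level 2: A, T, V
Level 3: S, P, R, L
Level 4: Z, E
Level 5: H, B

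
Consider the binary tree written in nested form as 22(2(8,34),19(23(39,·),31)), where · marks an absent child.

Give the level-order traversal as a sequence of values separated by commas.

22, 2, 19, 8, 34, 23, 31, 39

Level-order visits nodes level by level from the root, left to right within each level.
Level 0: 22
Level 1: 2, 19
Level 2: 8, 34, 23, 31
Level 3: 39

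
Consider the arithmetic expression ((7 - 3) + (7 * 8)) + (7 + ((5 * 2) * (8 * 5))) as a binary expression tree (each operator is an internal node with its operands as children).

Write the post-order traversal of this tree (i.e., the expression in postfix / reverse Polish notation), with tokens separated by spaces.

Post-order on an expression tree gives postfix notation: for each operator, emit left operand, right operand, then the operator.

7 3 - 7 8 * + 7 5 2 * 8 5 * * + +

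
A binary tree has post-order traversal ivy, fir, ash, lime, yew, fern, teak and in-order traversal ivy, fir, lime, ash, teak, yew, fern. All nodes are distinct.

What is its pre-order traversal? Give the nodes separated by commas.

The last element of post-order is the root; it splits in-order into left and right subtrees.
Root teak: left subtree has 4 nodes {ivy, fir, lime, ash}, right has 2 {yew, fern}.
  Root lime: left subtree has 2 nodes {ivy, fir}, right has 1 {ash}.
    Root fir: left subtree has 1 node {ivy}, right has 0 { }.
  Root fern: left subtree has 1 node {yew}, right has 0 { }.

teak, lime, fir, ivy, ash, fern, yew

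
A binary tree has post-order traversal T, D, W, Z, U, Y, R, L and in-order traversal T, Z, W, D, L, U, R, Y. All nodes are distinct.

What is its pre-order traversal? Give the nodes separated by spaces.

The last element of post-order is the root; it splits in-order into left and right subtrees.
Root L: left subtree has 4 nodes {T, Z, W, D}, right has 3 {U, R, Y}.
  Root Z: left subtree has 1 node {T}, right has 2 {W, D}.
    Root W: left subtree has 0 nodes { }, right has 1 {D}.
  Root R: left subtree has 1 node {U}, right has 1 {Y}.

L Z T W D R U Y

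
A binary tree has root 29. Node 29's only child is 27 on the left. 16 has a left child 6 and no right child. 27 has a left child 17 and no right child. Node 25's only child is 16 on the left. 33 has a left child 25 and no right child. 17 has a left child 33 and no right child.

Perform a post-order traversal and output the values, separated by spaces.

Post-order visits the left subtree, then the right subtree, then the node.
At 29: go left to 27.
  At 27: go left to 17.
    At 17: go left to 33.
      At 33: go left to 25.
        At 25: go left to 16.
          At 16: go left to 6.
            6 is a leaf — visit 6.
          At 16: no right child.
          Visit 16.
        At 25: no right child.
        Visit 25.
      At 33: no right child.
      Visit 33.
    At 17: no right child.
    Visit 17.
  At 27: no right child.
  Visit 27.
At 29: no right child.
Visit 29.

6 16 25 33 17 27 29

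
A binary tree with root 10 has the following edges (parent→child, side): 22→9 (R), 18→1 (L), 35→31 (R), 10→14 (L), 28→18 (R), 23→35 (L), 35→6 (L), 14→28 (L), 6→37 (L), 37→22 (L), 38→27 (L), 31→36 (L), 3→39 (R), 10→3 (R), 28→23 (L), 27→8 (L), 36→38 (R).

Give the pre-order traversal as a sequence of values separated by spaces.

10 14 28 23 35 6 37 22 9 31 36 38 27 8 18 1 3 39

Pre-order visits the node, then its left subtree, then its right subtree.
Visit 10.
At 10: go left to 14.
  Visit 14.
  At 14: go left to 28.
    Visit 28.
    At 28: go left to 23.
      Visit 23.
      At 23: go left to 35.
        Visit 35.
        At 35: go left to 6.
          Visit 6.
          At 6: go left to 37.
            Visit 37.
            At 37: go left to 22.
              Visit 22.
              At 22: no left child.
              At 22: go right to 9.
                9 is a leaf — visit 9.
            At 37: no right child.
          At 6: no right child.
        At 35: go right to 31.
          Visit 31.
          At 31: go left to 36.
            Visit 36.
            At 36: no left child.
            At 36: go right to 38.
              Visit 38.
              At 38: go left to 27.
                Visit 27.
                At 27: go left to 8.
                  8 is a leaf — visit 8.
                At 27: no right child.
              At 38: no right child.
          At 31: no right child.
      At 23: no right child.
    At 28: go right to 18.
      Visit 18.
      At 18: go left to 1.
        1 is a leaf — visit 1.
      At 18: no right child.
  At 14: no right child.
At 10: go right to 3.
  Visit 3.
  At 3: no left child.
  At 3: go right to 39.
    39 is a leaf — visit 39.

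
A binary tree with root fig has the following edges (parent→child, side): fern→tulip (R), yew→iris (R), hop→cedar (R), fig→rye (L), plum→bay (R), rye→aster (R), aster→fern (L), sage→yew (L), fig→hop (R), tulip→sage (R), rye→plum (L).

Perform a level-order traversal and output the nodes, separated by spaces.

fig rye hop plum aster cedar bay fern tulip sage yew iris

Level-order visits nodes level by level from the root, left to right within each level.
Level 0: fig
Level 1: rye, hop
Level 2: plum, aster, cedar
Level 3: bay, fern
Level 4: tulip
Level 5: sage
Level 6: yew
Level 7: iris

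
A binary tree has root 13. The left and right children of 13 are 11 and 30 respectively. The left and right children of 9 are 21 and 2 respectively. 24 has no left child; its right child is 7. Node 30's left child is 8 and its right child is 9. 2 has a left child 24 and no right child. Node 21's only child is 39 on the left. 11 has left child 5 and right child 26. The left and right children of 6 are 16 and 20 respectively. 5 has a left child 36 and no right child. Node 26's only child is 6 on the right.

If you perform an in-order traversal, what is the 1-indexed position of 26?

In-order visits the left subtree, then the node, then the right subtree.
At 13: go left to 11.
  At 11: go left to 5.
    At 5: go left to 36.
      36 is a leaf — visit 36.
    Visit 5.
    At 5: no right child.
  Visit 11.
  At 11: go right to 26.
    At 26: no left child.
    Visit 26.
    At 26: go right to 6.
      At 6: go left to 16.
        16 is a leaf — visit 16.
      Visit 6.
      At 6: go right to 20.
        20 is a leaf — visit 20.
Visit 13.
At 13: go right to 30.
  At 30: go left to 8.
    8 is a leaf — visit 8.
  Visit 30.
  At 30: go right to 9.
    At 9: go left to 21.
      At 21: go left to 39.
        39 is a leaf — visit 39.
      Visit 21.
      At 21: no right child.
    Visit 9.
    At 9: go right to 2.
      At 2: go left to 24.
        At 24: no left child.
        Visit 24.
        At 24: go right to 7.
          7 is a leaf — visit 7.
      Visit 2.
      At 2: no right child.
Full in-order sequence: 36, 5, 11, 26, 16, 6, 20, 13, 8, 30, 39, 21, 9, 24, 7, 2.

4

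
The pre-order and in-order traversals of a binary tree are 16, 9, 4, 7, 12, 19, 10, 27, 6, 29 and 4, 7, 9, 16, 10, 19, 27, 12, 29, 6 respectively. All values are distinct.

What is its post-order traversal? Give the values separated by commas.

The first element of pre-order is the root; it splits in-order into left and right subtrees.
Root 16: left subtree has 3 nodes {4, 7, 9}, right has 6 {10, 19, 27, 12, 29, 6}.
  Root 9: left subtree has 2 nodes {4, 7}, right has 0 { }.
    Root 4: left subtree has 0 nodes { }, right has 1 {7}.
  Root 12: left subtree has 3 nodes {10, 19, 27}, right has 2 {29, 6}.
    Root 19: left subtree has 1 node {10}, right has 1 {27}.
    Root 6: left subtree has 1 node {29}, right has 0 { }.

7, 4, 9, 10, 27, 19, 29, 6, 12, 16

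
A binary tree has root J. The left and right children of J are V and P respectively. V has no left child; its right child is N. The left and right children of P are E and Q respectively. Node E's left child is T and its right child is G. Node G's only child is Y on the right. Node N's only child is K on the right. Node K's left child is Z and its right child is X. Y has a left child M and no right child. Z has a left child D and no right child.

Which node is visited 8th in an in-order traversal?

In-order visits the left subtree, then the node, then the right subtree.
At J: go left to V.
  At V: no left child.
  Visit V.
  At V: go right to N.
    At N: no left child.
    Visit N.
    At N: go right to K.
      At K: go left to Z.
        At Z: go left to D.
          D is a leaf — visit D.
        Visit Z.
        At Z: no right child.
      Visit K.
      At K: go right to X.
        X is a leaf — visit X.
Visit J.
At J: go right to P.
  At P: go left to E.
    At E: go left to T.
      T is a leaf — visit T.
    Visit E.
    At E: go right to G.
      At G: no left child.
      Visit G.
      At G: go right to Y.
        At Y: go left to M.
          M is a leaf — visit M.
        Visit Y.
        At Y: no right child.
  Visit P.
  At P: go right to Q.
    Q is a leaf — visit Q.
Full in-order sequence: V, N, D, Z, K, X, J, T, E, G, M, Y, P, Q.

T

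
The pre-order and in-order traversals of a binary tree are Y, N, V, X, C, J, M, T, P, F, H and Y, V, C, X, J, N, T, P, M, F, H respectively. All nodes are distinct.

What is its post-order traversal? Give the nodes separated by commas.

The first element of pre-order is the root; it splits in-order into left and right subtrees.
Root Y: left subtree has 0 nodes { }, right has 10 {V, C, X, J, N, T, P, M, F, H}.
  Root N: left subtree has 4 nodes {V, C, X, J}, right has 5 {T, P, M, F, H}.
    Root V: left subtree has 0 nodes { }, right has 3 {C, X, J}.
      Root X: left subtree has 1 node {C}, right has 1 {J}.
    Root M: left subtree has 2 nodes {T, P}, right has 2 {F, H}.
      Root T: left subtree has 0 nodes { }, right has 1 {P}.
      Root F: left subtree has 0 nodes { }, right has 1 {H}.

C, J, X, V, P, T, H, F, M, N, Y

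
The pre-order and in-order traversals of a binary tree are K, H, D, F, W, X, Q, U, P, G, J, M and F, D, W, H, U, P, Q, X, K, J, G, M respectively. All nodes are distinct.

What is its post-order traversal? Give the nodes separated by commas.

F, W, D, P, U, Q, X, H, J, M, G, K

The first element of pre-order is the root; it splits in-order into left and right subtrees.
Root K: left subtree has 8 nodes {F, D, W, H, U, P, Q, X}, right has 3 {J, G, M}.
  Root H: left subtree has 3 nodes {F, D, W}, right has 4 {U, P, Q, X}.
    Root D: left subtree has 1 node {F}, right has 1 {W}.
    Root X: left subtree has 3 nodes {U, P, Q}, right has 0 { }.
      Root Q: left subtree has 2 nodes {U, P}, right has 0 { }.
        Root U: left subtree has 0 nodes { }, right has 1 {P}.
  Root G: left subtree has 1 node {J}, right has 1 {M}.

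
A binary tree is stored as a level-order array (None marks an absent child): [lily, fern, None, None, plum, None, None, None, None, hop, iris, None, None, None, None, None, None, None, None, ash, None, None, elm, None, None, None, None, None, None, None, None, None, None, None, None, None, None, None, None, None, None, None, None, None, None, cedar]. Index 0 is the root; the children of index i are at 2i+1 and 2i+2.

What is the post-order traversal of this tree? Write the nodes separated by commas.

ash, hop, cedar, elm, iris, plum, fern, lily

Post-order visits the left subtree, then the right subtree, then the node.
At lily: go left to fern.
  At fern: no left child.
  At fern: go right to plum.
    At plum: go left to hop.
      At hop: go left to ash.
        ash is a leaf — visit ash.
      At hop: no right child.
      Visit hop.
    At plum: go right to iris.
      At iris: no left child.
      At iris: go right to elm.
        At elm: go left to cedar.
          cedar is a leaf — visit cedar.
        At elm: no right child.
        Visit elm.
      Visit iris.
    Visit plum.
  Visit fern.
At lily: no right child.
Visit lily.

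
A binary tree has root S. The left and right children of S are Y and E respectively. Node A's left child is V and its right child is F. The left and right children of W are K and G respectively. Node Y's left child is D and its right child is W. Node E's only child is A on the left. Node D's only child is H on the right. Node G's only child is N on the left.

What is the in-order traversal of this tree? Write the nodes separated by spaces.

In-order visits the left subtree, then the node, then the right subtree.
At S: go left to Y.
  At Y: go left to D.
    At D: no left child.
    Visit D.
    At D: go right to H.
      H is a leaf — visit H.
  Visit Y.
  At Y: go right to W.
    At W: go left to K.
      K is a leaf — visit K.
    Visit W.
    At W: go right to G.
      At G: go left to N.
        N is a leaf — visit N.
      Visit G.
      At G: no right child.
Visit S.
At S: go right to E.
  At E: go left to A.
    At A: go left to V.
      V is a leaf — visit V.
    Visit A.
    At A: go right to F.
      F is a leaf — visit F.
  Visit E.
  At E: no right child.

D H Y K W N G S V A F E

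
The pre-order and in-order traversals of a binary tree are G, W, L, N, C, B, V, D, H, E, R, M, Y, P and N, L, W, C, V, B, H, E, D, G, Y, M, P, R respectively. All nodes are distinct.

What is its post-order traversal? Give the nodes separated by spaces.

The first element of pre-order is the root; it splits in-order into left and right subtrees.
Root G: left subtree has 9 nodes {N, L, W, C, V, B, H, E, D}, right has 4 {Y, M, P, R}.
  Root W: left subtree has 2 nodes {N, L}, right has 6 {C, V, B, H, E, D}.
    Root L: left subtree has 1 node {N}, right has 0 { }.
    Root C: left subtree has 0 nodes { }, right has 5 {V, B, H, E, D}.
      Root B: left subtree has 1 node {V}, right has 3 {H, E, D}.
        Root D: left subtree has 2 nodes {H, E}, right has 0 { }.
          Root H: left subtree has 0 nodes { }, right has 1 {E}.
  Root R: left subtree has 3 nodes {Y, M, P}, right has 0 { }.
    Root M: left subtree has 1 node {Y}, right has 1 {P}.

N L V E H D B C W Y P M R G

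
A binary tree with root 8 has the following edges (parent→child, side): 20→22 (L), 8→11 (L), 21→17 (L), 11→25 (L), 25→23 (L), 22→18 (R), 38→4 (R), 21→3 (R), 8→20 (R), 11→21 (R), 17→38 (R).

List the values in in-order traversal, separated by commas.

23, 25, 11, 17, 38, 4, 21, 3, 8, 22, 18, 20

In-order visits the left subtree, then the node, then the right subtree.
At 8: go left to 11.
  At 11: go left to 25.
    At 25: go left to 23.
      23 is a leaf — visit 23.
    Visit 25.
    At 25: no right child.
  Visit 11.
  At 11: go right to 21.
    At 21: go left to 17.
      At 17: no left child.
      Visit 17.
      At 17: go right to 38.
        At 38: no left child.
        Visit 38.
        At 38: go right to 4.
          4 is a leaf — visit 4.
    Visit 21.
    At 21: go right to 3.
      3 is a leaf — visit 3.
Visit 8.
At 8: go right to 20.
  At 20: go left to 22.
    At 22: no left child.
    Visit 22.
    At 22: go right to 18.
      18 is a leaf — visit 18.
  Visit 20.
  At 20: no right child.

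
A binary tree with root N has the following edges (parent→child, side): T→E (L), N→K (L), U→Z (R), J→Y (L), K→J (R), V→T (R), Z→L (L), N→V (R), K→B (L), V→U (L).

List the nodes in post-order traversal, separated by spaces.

B Y J K L Z U E T V N

Post-order visits the left subtree, then the right subtree, then the node.
At N: go left to K.
  At K: go left to B.
    B is a leaf — visit B.
  At K: go right to J.
    At J: go left to Y.
      Y is a leaf — visit Y.
    At J: no right child.
    Visit J.
  Visit K.
At N: go right to V.
  At V: go left to U.
    At U: no left child.
    At U: go right to Z.
      At Z: go left to L.
        L is a leaf — visit L.
      At Z: no right child.
      Visit Z.
    Visit U.
  At V: go right to T.
    At T: go left to E.
      E is a leaf — visit E.
    At T: no right child.
    Visit T.
  Visit V.
Visit N.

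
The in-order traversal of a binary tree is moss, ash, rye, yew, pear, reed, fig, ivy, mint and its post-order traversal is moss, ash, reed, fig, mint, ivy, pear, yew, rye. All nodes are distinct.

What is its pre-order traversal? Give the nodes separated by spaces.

rye ash moss yew pear ivy fig reed mint

The last element of post-order is the root; it splits in-order into left and right subtrees.
Root rye: left subtree has 2 nodes {moss, ash}, right has 6 {yew, pear, reed, fig, ivy, mint}.
  Root ash: left subtree has 1 node {moss}, right has 0 { }.
  Root yew: left subtree has 0 nodes { }, right has 5 {pear, reed, fig, ivy, mint}.
    Root pear: left subtree has 0 nodes { }, right has 4 {reed, fig, ivy, mint}.
      Root ivy: left subtree has 2 nodes {reed, fig}, right has 1 {mint}.
        Root fig: left subtree has 1 node {reed}, right has 0 { }.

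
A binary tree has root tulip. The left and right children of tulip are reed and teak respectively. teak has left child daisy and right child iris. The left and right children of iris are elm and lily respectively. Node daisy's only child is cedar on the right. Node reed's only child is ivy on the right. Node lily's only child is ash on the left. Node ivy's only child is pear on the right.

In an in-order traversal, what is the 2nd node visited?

ivy

In-order visits the left subtree, then the node, then the right subtree.
At tulip: go left to reed.
  At reed: no left child.
  Visit reed.
  At reed: go right to ivy.
    At ivy: no left child.
    Visit ivy.
    At ivy: go right to pear.
      pear is a leaf — visit pear.
Visit tulip.
At tulip: go right to teak.
  At teak: go left to daisy.
    At daisy: no left child.
    Visit daisy.
    At daisy: go right to cedar.
      cedar is a leaf — visit cedar.
  Visit teak.
  At teak: go right to iris.
    At iris: go left to elm.
      elm is a leaf — visit elm.
    Visit iris.
    At iris: go right to lily.
      At lily: go left to ash.
        ash is a leaf — visit ash.
      Visit lily.
      At lily: no right child.
Full in-order sequence: reed, ivy, pear, tulip, daisy, cedar, teak, elm, iris, ash, lily.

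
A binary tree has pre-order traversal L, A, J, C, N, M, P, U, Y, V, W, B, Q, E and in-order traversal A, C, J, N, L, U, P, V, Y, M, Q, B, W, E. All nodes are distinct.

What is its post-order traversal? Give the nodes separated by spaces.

C N J A U V Y P Q B E W M L

The first element of pre-order is the root; it splits in-order into left and right subtrees.
Root L: left subtree has 4 nodes {A, C, J, N}, right has 9 {U, P, V, Y, M, Q, B, W, E}.
  Root A: left subtree has 0 nodes { }, right has 3 {C, J, N}.
    Root J: left subtree has 1 node {C}, right has 1 {N}.
  Root M: left subtree has 4 nodes {U, P, V, Y}, right has 4 {Q, B, W, E}.
    Root P: left subtree has 1 node {U}, right has 2 {V, Y}.
      Root Y: left subtree has 1 node {V}, right has 0 { }.
    Root W: left subtree has 2 nodes {Q, B}, right has 1 {E}.
      Root B: left subtree has 1 node {Q}, right has 0 { }.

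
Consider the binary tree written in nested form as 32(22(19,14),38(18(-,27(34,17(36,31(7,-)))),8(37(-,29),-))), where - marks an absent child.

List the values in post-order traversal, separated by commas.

19, 14, 22, 34, 36, 7, 31, 17, 27, 18, 29, 37, 8, 38, 32

Post-order visits the left subtree, then the right subtree, then the node.
At 32: go left to 22.
  At 22: go left to 19.
    19 is a leaf — visit 19.
  At 22: go right to 14.
    14 is a leaf — visit 14.
  Visit 22.
At 32: go right to 38.
  At 38: go left to 18.
    At 18: no left child.
    At 18: go right to 27.
      At 27: go left to 34.
        34 is a leaf — visit 34.
      At 27: go right to 17.
        At 17: go left to 36.
          36 is a leaf — visit 36.
        At 17: go right to 31.
          At 31: go left to 7.
            7 is a leaf — visit 7.
          At 31: no right child.
          Visit 31.
        Visit 17.
      Visit 27.
    Visit 18.
  At 38: go right to 8.
    At 8: go left to 37.
      At 37: no left child.
      At 37: go right to 29.
        29 is a leaf — visit 29.
      Visit 37.
    At 8: no right child.
    Visit 8.
  Visit 38.
Visit 32.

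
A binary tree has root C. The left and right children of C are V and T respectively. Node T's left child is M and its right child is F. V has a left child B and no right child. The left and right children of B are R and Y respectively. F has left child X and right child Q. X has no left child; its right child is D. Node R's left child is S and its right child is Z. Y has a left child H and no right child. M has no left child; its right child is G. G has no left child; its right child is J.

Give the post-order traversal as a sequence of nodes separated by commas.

S, Z, R, H, Y, B, V, J, G, M, D, X, Q, F, T, C

Post-order visits the left subtree, then the right subtree, then the node.
At C: go left to V.
  At V: go left to B.
    At B: go left to R.
      At R: go left to S.
        S is a leaf — visit S.
      At R: go right to Z.
        Z is a leaf — visit Z.
      Visit R.
    At B: go right to Y.
      At Y: go left to H.
        H is a leaf — visit H.
      At Y: no right child.
      Visit Y.
    Visit B.
  At V: no right child.
  Visit V.
At C: go right to T.
  At T: go left to M.
    At M: no left child.
    At M: go right to G.
      At G: no left child.
      At G: go right to J.
        J is a leaf — visit J.
      Visit G.
    Visit M.
  At T: go right to F.
    At F: go left to X.
      At X: no left child.
      At X: go right to D.
        D is a leaf — visit D.
      Visit X.
    At F: go right to Q.
      Q is a leaf — visit Q.
    Visit F.
  Visit T.
Visit C.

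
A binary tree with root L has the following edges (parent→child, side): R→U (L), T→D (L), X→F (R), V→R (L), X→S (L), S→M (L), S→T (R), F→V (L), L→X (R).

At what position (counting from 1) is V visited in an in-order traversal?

9

In-order visits the left subtree, then the node, then the right subtree.
At L: no left child.
Visit L.
At L: go right to X.
  At X: go left to S.
    At S: go left to M.
      M is a leaf — visit M.
    Visit S.
    At S: go right to T.
      At T: go left to D.
        D is a leaf — visit D.
      Visit T.
      At T: no right child.
  Visit X.
  At X: go right to F.
    At F: go left to V.
      At V: go left to R.
        At R: go left to U.
          U is a leaf — visit U.
        Visit R.
        At R: no right child.
      Visit V.
      At V: no right child.
    Visit F.
    At F: no right child.
Full in-order sequence: L, M, S, D, T, X, U, R, V, F.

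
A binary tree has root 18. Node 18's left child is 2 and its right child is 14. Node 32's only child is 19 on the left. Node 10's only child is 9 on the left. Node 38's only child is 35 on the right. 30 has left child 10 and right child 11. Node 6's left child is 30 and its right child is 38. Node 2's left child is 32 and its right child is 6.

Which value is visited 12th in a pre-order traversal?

Pre-order visits the node, then its left subtree, then its right subtree.
Visit 18.
At 18: go left to 2.
  Visit 2.
  At 2: go left to 32.
    Visit 32.
    At 32: go left to 19.
      19 is a leaf — visit 19.
    At 32: no right child.
  At 2: go right to 6.
    Visit 6.
    At 6: go left to 30.
      Visit 30.
      At 30: go left to 10.
        Visit 10.
        At 10: go left to 9.
          9 is a leaf — visit 9.
        At 10: no right child.
      At 30: go right to 11.
        11 is a leaf — visit 11.
    At 6: go right to 38.
      Visit 38.
      At 38: no left child.
      At 38: go right to 35.
        35 is a leaf — visit 35.
At 18: go right to 14.
  14 is a leaf — visit 14.
Full pre-order sequence: 18, 2, 32, 19, 6, 30, 10, 9, 11, 38, 35, 14.

14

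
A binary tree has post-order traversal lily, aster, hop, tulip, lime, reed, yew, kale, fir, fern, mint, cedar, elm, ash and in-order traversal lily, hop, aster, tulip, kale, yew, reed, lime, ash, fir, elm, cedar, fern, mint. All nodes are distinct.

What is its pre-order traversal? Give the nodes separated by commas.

The last element of post-order is the root; it splits in-order into left and right subtrees.
Root ash: left subtree has 8 nodes {lily, hop, aster, tulip, kale, yew, reed, lime}, right has 5 {fir, elm, cedar, fern, mint}.
  Root kale: left subtree has 4 nodes {lily, hop, aster, tulip}, right has 3 {yew, reed, lime}.
    Root tulip: left subtree has 3 nodes {lily, hop, aster}, right has 0 { }.
      Root hop: left subtree has 1 node {lily}, right has 1 {aster}.
    Root yew: left subtree has 0 nodes { }, right has 2 {reed, lime}.
      Root reed: left subtree has 0 nodes { }, right has 1 {lime}.
  Root elm: left subtree has 1 node {fir}, right has 3 {cedar, fern, mint}.
    Root cedar: left subtree has 0 nodes { }, right has 2 {fern, mint}.
      Root mint: left subtree has 1 node {fern}, right has 0 { }.

ash, kale, tulip, hop, lily, aster, yew, reed, lime, elm, fir, cedar, mint, fern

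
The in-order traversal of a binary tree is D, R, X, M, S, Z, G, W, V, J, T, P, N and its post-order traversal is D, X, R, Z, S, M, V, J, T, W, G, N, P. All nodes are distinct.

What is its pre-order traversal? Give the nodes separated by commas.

The last element of post-order is the root; it splits in-order into left and right subtrees.
Root P: left subtree has 11 nodes {D, R, X, M, S, Z, G, W, V, J, T}, right has 1 {N}.
  Root G: left subtree has 6 nodes {D, R, X, M, S, Z}, right has 4 {W, V, J, T}.
    Root M: left subtree has 3 nodes {D, R, X}, right has 2 {S, Z}.
      Root R: left subtree has 1 node {D}, right has 1 {X}.
      Root S: left subtree has 0 nodes { }, right has 1 {Z}.
    Root W: left subtree has 0 nodes { }, right has 3 {V, J, T}.
      Root T: left subtree has 2 nodes {V, J}, right has 0 { }.
        Root J: left subtree has 1 node {V}, right has 0 { }.

P, G, M, R, D, X, S, Z, W, T, J, V, N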